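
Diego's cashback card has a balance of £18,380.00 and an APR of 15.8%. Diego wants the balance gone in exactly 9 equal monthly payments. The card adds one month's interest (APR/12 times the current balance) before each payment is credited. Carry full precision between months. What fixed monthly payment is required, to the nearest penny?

£2,179.01

Monthly rate r = 15.8%/12 = 1.31667% = 0.0131667.
Level-payment amortization: P = B₀·r / (1 − (1+r)^(−n)) = 18380.00·0.0131667 / (1 − 1.01317^(−9)).
Denominator 1 − (1+r)^(−9) = 0.111060994.
P = 242.003 / 0.111060994 ≈ 2179.01.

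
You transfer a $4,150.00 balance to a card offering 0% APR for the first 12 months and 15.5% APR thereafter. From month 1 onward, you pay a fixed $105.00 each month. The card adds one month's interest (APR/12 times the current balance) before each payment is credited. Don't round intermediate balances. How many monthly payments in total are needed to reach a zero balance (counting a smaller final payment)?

Promo months 1–12 at r₀ = 0%/12 = 0; months 13+ at r₁ = 15.5%/12 = 0.0129167.
After month 12 (no interest yet): B = $4,150.00 − 12·$105.00 = $2,890.00.
Then at r₁ with $105.00/mo: n₂ = −ln(1 − r₁·B/P)/ln(1+r₁) ≈ 34.23 → 35 more payments.

47 payments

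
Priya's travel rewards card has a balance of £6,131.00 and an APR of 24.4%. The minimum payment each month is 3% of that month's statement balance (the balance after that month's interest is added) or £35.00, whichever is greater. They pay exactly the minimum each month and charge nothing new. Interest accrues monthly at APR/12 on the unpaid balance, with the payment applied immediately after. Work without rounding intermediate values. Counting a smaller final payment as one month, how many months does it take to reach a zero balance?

Monthly rate r = 24.4%/12 = 2.03333% = 0.0203333.
While 3% of the post-interest balance exceeds £35.00, each month B ← (B·(1+r))·(1 − 0.03), i.e. B shrinks by the factor (1+r)·0.97 = 0.98972.
This holds for months 1–163. Entering month 164 the balance is £1,138.37; 3% of the post-interest balance is now below £35.00, so the flat £35.00 minimum applies from here.
From month 164 a fixed £35.00 at rate r clears £1,138.37 in 54 more payments. Total: 163 + 54 = 217 months.

217 months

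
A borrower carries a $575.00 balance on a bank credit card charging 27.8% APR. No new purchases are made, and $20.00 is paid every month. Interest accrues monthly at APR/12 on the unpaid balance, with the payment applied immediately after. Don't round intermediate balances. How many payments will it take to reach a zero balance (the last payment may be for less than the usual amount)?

Monthly rate r = 27.8%/12 = 2.31667% = 0.0231667.
Recurrence: B ← B·(1+r) − $20.00.
Month 1: interest $13.32; balance after payment $568.32.
Month 2: interest $13.17; balance after payment $561.49.
Closed form: n = −ln(1 − rB₀/P)/ln(1+r) = −ln(0.33396)/ln(1.02317) ≈ 47.888, so the balance reaches zero during payment 48.

48 months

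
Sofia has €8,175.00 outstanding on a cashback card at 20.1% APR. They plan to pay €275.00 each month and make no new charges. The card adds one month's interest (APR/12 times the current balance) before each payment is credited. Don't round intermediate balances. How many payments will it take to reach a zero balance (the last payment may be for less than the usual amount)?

42 months

Monthly rate r = 20.1%/12 = 1.675% = 0.01675.
Recurrence: B ← B·(1+r) − €275.00.
Month 1: interest €136.93; balance after payment €8,036.93.
Month 2: interest €134.62; balance after payment €7,896.55.
Closed form: n = −ln(1 − rB₀/P)/ln(1+r) = −ln(0.50207)/ln(1.01675) ≈ 41.479, so the balance reaches zero during payment 42.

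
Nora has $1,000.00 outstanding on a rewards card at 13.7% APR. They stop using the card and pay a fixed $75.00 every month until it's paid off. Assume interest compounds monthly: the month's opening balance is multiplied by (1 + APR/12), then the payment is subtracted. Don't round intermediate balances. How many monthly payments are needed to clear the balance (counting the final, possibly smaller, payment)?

Monthly rate r = 13.7%/12 = 1.14167% = 0.0114167.
Recurrence: B ← B·(1+r) − $75.00.
Month 1: interest $11.42; balance after payment $936.42.
Month 2: interest $10.69; balance after payment $872.11.
Closed form: n = −ln(1 − rB₀/P)/ln(1+r) = −ln(0.84778)/ln(1.01142) ≈ 14.547, so the balance reaches zero during payment 15.

15 months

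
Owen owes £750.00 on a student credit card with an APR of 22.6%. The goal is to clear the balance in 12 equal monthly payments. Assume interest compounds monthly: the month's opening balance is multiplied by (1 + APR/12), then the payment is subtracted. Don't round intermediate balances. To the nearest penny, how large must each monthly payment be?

£70.41

Monthly rate r = 22.6%/12 = 1.88333% = 0.0188333.
Level-payment amortization: P = B₀·r / (1 − (1+r)^(−n)) = 750.00·0.0188333 / (1 − 1.01883^(−12)).
Denominator 1 − (1+r)^(−12) = 0.200603477.
P = 14.125 / 0.200603477 ≈ 70.41.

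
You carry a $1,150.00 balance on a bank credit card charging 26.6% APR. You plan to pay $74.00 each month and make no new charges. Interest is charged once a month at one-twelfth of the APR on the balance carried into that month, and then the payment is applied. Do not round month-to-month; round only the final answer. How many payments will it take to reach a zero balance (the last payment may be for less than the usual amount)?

20 payments

Monthly rate r = 26.6%/12 = 2.21667% = 0.0221667.
Recurrence: B ← B·(1+r) − $74.00.
Month 1: interest $25.49; balance after payment $1,101.49.
Month 2: interest $24.42; balance after payment $1,051.91.
Closed form: n = −ln(1 − rB₀/P)/ln(1+r) = −ln(0.65552)/ln(1.02217) ≈ 19.263, so the balance reaches zero during payment 20.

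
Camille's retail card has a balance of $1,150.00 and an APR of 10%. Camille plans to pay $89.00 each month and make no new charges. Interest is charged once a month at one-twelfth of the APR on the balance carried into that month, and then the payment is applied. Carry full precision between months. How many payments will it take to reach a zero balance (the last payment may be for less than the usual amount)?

Monthly rate r = 10%/12 = 0.833333% = 0.00833333.
Recurrence: B ← B·(1+r) − $89.00.
Month 1: interest $9.58; balance after payment $1,070.58.
Month 2: interest $8.92; balance after payment $990.50.
Closed form: n = −ln(1 − rB₀/P)/ln(1+r) = −ln(0.89232)/ln(1.00833) ≈ 13.728, so the balance reaches zero during payment 14.

14 months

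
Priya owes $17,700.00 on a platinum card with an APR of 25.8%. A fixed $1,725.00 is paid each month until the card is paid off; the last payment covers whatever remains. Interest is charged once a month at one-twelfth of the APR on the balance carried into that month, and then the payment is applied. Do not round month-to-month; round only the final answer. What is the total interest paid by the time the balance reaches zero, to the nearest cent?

Monthly rate r = 25.8%/12 = 2.15% = 0.0215.
Payoff takes n = ⌈−ln(1 − rB₀/P)/ln(1+r)⌉ = ⌈11.717⌉ = 12 payments; the last is $1,240.25.
Total paid = 11·$1,725.00 + $1,240.25 = $20,215.25.
Total interest = total paid − principal = $20,215.25 − $17,700.00 = $2,515.25.

$2,515.25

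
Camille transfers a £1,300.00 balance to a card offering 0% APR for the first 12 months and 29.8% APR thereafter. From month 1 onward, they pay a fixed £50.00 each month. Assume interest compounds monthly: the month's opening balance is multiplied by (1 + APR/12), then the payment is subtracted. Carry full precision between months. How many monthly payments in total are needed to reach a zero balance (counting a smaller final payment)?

Promo months 1–12 at r₀ = 0%/12 = 0; months 13+ at r₁ = 29.8%/12 = 0.0248333.
After month 12 (no interest yet): B = £1,300.00 − 12·£50.00 = £700.00.
Then at r₁ with £50.00/mo: n₂ = −ln(1 − r₁·B/P)/ln(1+r₁) ≈ 17.42 → 18 more payments.

30 months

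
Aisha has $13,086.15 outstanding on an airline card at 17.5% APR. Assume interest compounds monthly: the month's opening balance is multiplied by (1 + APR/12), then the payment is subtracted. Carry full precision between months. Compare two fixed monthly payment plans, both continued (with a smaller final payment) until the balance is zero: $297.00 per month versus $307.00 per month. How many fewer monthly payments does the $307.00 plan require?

Monthly rate r = 17.5%/12 = 1.45833% = 0.0145833.
At $297.00/mo: n = ⌈−ln(1 − rB₀/P)/ln(1+r)⌉ = 72 payments (last $17.40); total interest = total paid − $13,086.15 = $8,018.25.
At $307.00/mo: 68 payments (last $39.46); total interest $7,522.31.
Payments saved = 72 − 68 = 4.

4 fewer payments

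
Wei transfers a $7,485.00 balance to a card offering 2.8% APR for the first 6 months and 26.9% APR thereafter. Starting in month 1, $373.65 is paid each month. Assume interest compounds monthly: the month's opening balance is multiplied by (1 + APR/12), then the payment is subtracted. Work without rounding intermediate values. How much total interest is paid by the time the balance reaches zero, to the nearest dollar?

$1,260

Promo months 1–6 at r₀ = 2.8%/12 = 0.00233333; months 7+ at r₁ = 26.9%/12 = 0.0224167.
After month 6: iterate B ← B·(1+r₀) − $373.65 for 6 months → $5,335.38.
Then at r₁ with $373.65/mo: n₂ = −ln(1 − r₁·B/P)/ln(1+r₁) ≈ 17.40 → 18 more payments.
Total paid = 23·$373.65 + $151.33 = $8,745.28; interest = $8,745.28 − $7,485.00 = $1,260.28.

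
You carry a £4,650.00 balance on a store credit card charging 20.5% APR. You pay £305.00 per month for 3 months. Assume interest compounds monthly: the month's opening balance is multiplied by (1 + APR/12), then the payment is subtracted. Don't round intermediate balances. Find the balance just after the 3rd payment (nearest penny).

£3,961.69

Monthly rate r = 20.5%/12 = 1.70833% = 0.0170833.
Each month: B ← B·(1+r) − £305.00.
Month 1: interest £79.44; balance after payment £4,424.44.
Month 2: interest £75.58; balance after payment £4,195.02.
Month 3: interest £71.66; balance after payment £3,961.69.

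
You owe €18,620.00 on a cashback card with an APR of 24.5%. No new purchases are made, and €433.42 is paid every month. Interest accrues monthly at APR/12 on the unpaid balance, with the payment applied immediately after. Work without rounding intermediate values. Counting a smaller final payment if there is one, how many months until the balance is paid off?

Monthly rate r = 24.5%/12 = 2.04167% = 0.0204167.
Recurrence: B ← B·(1+r) − €433.42.
Month 1: interest €380.16; balance after payment €18,566.74.
Month 2: interest €379.07; balance after payment €18,512.39.
Closed form: n = −ln(1 − rB₀/P)/ln(1+r) = −ln(0.12289)/ln(1.02042) ≈ 103.730, so the balance reaches zero during payment 104.

104 months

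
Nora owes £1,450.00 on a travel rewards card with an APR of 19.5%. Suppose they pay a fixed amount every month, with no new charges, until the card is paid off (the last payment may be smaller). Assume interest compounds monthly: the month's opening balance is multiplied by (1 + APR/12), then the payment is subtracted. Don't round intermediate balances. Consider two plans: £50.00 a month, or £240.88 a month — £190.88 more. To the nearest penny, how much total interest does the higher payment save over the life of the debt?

Monthly rate r = 19.5%/12 = 1.625% = 0.01625.
At £50.00/mo: n = ⌈−ln(1 − rB₀/P)/ln(1+r)⌉ = 40 payments (last £26.73); total interest = total paid − £1,450.00 = £526.73.
At £240.88/mo: 7 payments (last £93.46); total interest £88.74.
Interest saved = £526.73 − £88.74 = £437.99.

£437.99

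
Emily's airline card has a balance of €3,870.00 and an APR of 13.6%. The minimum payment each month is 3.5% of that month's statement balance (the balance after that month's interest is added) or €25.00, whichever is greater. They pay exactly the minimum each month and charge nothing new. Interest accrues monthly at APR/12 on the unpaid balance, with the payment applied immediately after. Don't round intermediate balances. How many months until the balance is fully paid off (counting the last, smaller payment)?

105 months

Monthly rate r = 13.6%/12 = 1.13333% = 0.0113333.
While 3.5% of the post-interest balance exceeds €25.00, each month B ← (B·(1+r))·(1 − 0.035), i.e. B shrinks by the factor (1+r)·0.965 = 0.97594.
This holds for months 1–70. Entering month 71 the balance is €703.44; 3.5% of the post-interest balance is now below €25.00, so the flat €25.00 minimum applies from here.
From month 71 a fixed €25.00 at rate r clears €703.44 in 35 more payments. Total: 70 + 35 = 105 months.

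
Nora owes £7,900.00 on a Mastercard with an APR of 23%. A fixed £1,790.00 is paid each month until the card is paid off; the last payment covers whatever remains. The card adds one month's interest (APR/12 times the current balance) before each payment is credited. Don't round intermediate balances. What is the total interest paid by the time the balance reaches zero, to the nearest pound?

£437

Monthly rate r = 23%/12 = 1.91667% = 0.0191667.
Payoff takes n = ⌈−ln(1 − rB₀/P)/ln(1+r)⌉ = ⌈4.655⌉ = 5 payments; the last is £1,176.94.
Total paid = 4·£1,790.00 + £1,176.94 = £8,336.94.
Total interest = total paid − principal = £8,336.94 − £7,900.00 = £436.94.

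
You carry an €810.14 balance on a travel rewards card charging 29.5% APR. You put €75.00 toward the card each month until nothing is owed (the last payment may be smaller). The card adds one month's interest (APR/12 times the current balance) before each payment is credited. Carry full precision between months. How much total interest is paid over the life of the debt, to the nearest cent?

Monthly rate r = 29.5%/12 = 2.45833% = 0.0245833.
Payoff takes n = ⌈−ln(1 − rB₀/P)/ln(1+r)⌉ = ⌈12.708⌉ = 13 payments; the last is €53.29.
Total paid = 12·€75.00 + €53.29 = €953.29.
Total interest = total paid − principal = €953.29 − €810.14 = €143.15.

€143.15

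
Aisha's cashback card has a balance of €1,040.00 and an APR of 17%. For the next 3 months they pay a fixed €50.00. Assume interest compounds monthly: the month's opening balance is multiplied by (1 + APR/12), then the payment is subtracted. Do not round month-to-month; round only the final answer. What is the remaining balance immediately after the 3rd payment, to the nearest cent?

Monthly rate r = 17%/12 = 1.41667% = 0.0141667.
Each month: B ← B·(1+r) − €50.00.
Month 1: interest €14.73; balance after payment €1,004.73.
Month 2: interest €14.23; balance after payment €968.97.
Month 3: interest €13.73; balance after payment €932.69.

€932.69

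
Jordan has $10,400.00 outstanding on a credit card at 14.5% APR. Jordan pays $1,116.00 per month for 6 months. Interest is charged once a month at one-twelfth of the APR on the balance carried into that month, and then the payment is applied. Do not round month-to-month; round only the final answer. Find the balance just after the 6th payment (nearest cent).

Monthly rate r = 14.5%/12 = 1.20833% = 0.0120833.
Each month: B ← B·(1+r) − $1,116.00.
Month 1: interest $125.67; balance after payment $9,409.67.
Month 2: interest $113.70; balance after payment $8,407.37.
Month 3: interest $101.59; balance after payment $7,392.96.
Month 4: interest $89.33; balance after payment $6,366.29.
Month 5: interest $76.93; balance after payment $5,327.21.
Month 6: interest $64.37; balance after payment $4,275.58.

$4,275.58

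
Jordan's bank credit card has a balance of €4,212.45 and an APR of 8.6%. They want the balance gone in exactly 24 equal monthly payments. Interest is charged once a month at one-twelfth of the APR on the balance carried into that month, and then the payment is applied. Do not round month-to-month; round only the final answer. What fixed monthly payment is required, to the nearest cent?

€191.67

Monthly rate r = 8.6%/12 = 0.716667% = 0.00716667.
Level-payment amortization: P = B₀·r / (1 − (1+r)^(−n)) = 4212.45·0.00716667 / (1 − 1.00717^(−24)).
Denominator 1 − (1+r)^(−24) = 0.157504195.
P = 30.1892 / 0.157504195 ≈ 191.67.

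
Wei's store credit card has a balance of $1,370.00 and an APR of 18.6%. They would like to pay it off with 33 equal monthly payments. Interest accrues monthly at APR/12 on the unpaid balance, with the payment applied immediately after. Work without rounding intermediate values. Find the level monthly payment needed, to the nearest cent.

Monthly rate r = 18.6%/12 = 1.55% = 0.0155.
Level-payment amortization: P = B₀·r / (1 − (1+r)^(−n)) = 1370.00·0.0155 / (1 − 1.0155^(−33)).
Denominator 1 − (1+r)^(−33) = 0.398047275.
P = 21.235 / 0.398047275 ≈ 53.35.

$53.35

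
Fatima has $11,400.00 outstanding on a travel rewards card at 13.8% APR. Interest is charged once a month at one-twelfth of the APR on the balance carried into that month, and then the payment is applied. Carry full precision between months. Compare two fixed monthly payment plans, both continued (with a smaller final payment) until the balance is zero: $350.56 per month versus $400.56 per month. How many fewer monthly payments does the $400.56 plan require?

6 fewer payments

Monthly rate r = 13.8%/12 = 1.15% = 0.0115.
At $350.56/mo: n = ⌈−ln(1 − rB₀/P)/ln(1+r)⌉ = 41 payments (last $336.91); total interest = total paid − $11,400.00 = $2,959.31.
At $400.56/mo: 35 payments (last $269.36); total interest $2,488.40.
Payments saved = 41 − 35 = 6.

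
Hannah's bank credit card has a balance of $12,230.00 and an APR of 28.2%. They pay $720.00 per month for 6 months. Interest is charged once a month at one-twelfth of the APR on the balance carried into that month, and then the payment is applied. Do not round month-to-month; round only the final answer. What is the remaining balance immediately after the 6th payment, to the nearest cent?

$9,477.08

Monthly rate r = 28.2%/12 = 2.35% = 0.0235.
Each month: B ← B·(1+r) − $720.00.
Month 1: interest $287.40; balance after payment $11,797.41.
Month 2: interest $277.24; balance after payment $11,354.64.
Month 3: interest $266.83; balance after payment $10,901.48.
Month 4: interest $256.18; balance after payment $10,437.66.
Month 5: interest $245.29; balance after payment $9,962.95.
Month 6: interest $234.13; balance after payment $9,477.08.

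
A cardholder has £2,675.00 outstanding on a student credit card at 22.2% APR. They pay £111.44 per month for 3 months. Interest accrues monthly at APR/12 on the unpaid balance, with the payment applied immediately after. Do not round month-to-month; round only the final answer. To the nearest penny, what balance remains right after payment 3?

£2,485.68

Monthly rate r = 22.2%/12 = 1.85% = 0.0185.
Each month: B ← B·(1+r) − £111.44.
Month 1: interest £49.49; balance after payment £2,613.05.
Month 2: interest £48.34; balance after payment £2,549.95.
Month 3: interest £47.17; balance after payment £2,485.68.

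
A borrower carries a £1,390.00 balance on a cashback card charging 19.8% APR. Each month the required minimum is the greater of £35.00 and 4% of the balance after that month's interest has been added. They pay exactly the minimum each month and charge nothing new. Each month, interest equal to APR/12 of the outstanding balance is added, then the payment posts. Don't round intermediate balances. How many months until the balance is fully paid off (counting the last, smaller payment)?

52 months

Monthly rate r = 19.8%/12 = 1.65% = 0.0165.
While 4% of the post-interest balance exceeds £35.00, each month B ← (B·(1+r))·(1 − 0.04), i.e. B shrinks by the factor (1+r)·0.96 = 0.97584.
This holds for months 1–20. Entering month 21 the balance is £852.29; 4% of the post-interest balance is now below £35.00, so the flat £35.00 minimum applies from here.
From month 21 a fixed £35.00 at rate r clears £852.29 in 32 more payments. Total: 20 + 32 = 52 months.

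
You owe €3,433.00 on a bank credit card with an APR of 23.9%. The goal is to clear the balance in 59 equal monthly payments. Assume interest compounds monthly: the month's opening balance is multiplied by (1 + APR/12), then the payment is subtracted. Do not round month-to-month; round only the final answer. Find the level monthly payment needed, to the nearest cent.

€99.44

Monthly rate r = 23.9%/12 = 1.99167% = 0.0199167.
Level-payment amortization: P = B₀·r / (1 − (1+r)^(−n)) = 3433.00·0.0199167 / (1 − 1.01992^(−59)).
Denominator 1 − (1+r)^(−59) = 0.687619896.
P = 68.3739 / 0.687619896 ≈ 99.44.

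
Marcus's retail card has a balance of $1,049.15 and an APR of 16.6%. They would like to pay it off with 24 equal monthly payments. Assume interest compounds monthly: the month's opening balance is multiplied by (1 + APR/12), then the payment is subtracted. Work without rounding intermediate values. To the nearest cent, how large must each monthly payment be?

Monthly rate r = 16.6%/12 = 1.38333% = 0.0138333.
Level-payment amortization: P = B₀·r / (1 − (1+r)^(−n)) = 1049.15·0.0138333 / (1 − 1.01383^(−24)).
Denominator 1 − (1+r)^(−24) = 0.280878267.
P = 14.5132 / 0.280878267 ≈ 51.67.

$51.67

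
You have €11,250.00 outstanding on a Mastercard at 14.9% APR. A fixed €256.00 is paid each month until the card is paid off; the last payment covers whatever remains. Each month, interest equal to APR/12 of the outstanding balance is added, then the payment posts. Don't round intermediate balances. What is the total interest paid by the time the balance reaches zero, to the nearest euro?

€5,116

Monthly rate r = 14.9%/12 = 1.24167% = 0.0124167.
Payoff takes n = ⌈−ln(1 − rB₀/P)/ln(1+r)⌉ = ⌈63.929⌉ = 64 payments; the last is €237.92.
Total paid = 63·€256.00 + €237.92 = €16,365.92.
Total interest = total paid − principal = €16,365.92 − €11,250.00 = €5,115.92.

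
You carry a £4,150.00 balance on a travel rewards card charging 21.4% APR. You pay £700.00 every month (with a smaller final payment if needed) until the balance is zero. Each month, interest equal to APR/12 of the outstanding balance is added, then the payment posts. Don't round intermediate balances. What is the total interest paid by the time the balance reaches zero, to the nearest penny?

£276.53

Monthly rate r = 21.4%/12 = 1.78333% = 0.0178333.
Payoff takes n = ⌈−ln(1 − rB₀/P)/ln(1+r)⌉ = ⌈6.322⌉ = 7 payments; the last is £226.53.
Total paid = 6·£700.00 + £226.53 = £4,426.53.
Total interest = total paid − principal = £4,426.53 − £4,150.00 = £276.53.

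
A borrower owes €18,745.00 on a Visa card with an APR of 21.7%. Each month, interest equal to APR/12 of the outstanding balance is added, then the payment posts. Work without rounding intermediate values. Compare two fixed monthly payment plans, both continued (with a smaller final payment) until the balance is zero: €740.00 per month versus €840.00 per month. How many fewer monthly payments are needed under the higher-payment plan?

6 fewer payments

Monthly rate r = 21.7%/12 = 1.80833% = 0.0180833.
At €740.00/mo: n = ⌈−ln(1 − rB₀/P)/ln(1+r)⌉ = 35 payments (last €136.38); total interest = total paid − €18,745.00 = €6,551.38.
At €840.00/mo: 29 payments (last €700.84); total interest €5,475.84.
Payments saved = 35 − 29 = 6.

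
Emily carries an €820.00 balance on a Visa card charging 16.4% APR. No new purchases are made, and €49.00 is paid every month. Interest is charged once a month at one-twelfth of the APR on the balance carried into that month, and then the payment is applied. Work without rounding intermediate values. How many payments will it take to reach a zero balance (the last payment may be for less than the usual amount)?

Monthly rate r = 16.4%/12 = 1.36667% = 0.0136667.
Recurrence: B ← B·(1+r) − €49.00.
Month 1: interest €11.21; balance after payment €782.21.
Month 2: interest €10.69; balance after payment €743.90.
Closed form: n = −ln(1 − rB₀/P)/ln(1+r) = −ln(0.77129)/ln(1.01367) ≈ 19.131, so the balance reaches zero during payment 20.

20 months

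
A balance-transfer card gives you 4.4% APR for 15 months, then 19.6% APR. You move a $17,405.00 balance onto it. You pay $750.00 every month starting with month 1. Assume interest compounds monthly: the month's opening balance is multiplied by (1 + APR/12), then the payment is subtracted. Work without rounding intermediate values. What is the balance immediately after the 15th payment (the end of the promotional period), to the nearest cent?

$6,843.85

Promo months 1–15 at r₀ = 4.4%/12 = 0.00366667; months 16+ at r₁ = 19.6%/12 = 0.0163333.
After month 15: iterate B ← B·(1+r₀) − $750.00 for 15 months → $6,843.85.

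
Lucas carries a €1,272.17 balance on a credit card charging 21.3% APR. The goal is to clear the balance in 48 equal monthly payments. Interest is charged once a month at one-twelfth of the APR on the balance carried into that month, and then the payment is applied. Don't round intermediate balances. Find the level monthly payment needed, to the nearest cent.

€39.60

Monthly rate r = 21.3%/12 = 1.775% = 0.01775.
Level-payment amortization: P = B₀·r / (1 − (1+r)^(−n)) = 1272.17·0.01775 / (1 − 1.01775^(−48)).
Denominator 1 − (1+r)^(−48) = 0.570239329.
P = 22.581 / 0.570239329 ≈ 39.60.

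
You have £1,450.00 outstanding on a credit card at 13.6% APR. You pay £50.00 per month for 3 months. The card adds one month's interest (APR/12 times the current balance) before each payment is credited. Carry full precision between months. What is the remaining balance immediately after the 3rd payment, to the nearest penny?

Monthly rate r = 13.6%/12 = 1.13333% = 0.0113333.
Each month: B ← B·(1+r) − £50.00.
Month 1: interest £16.43; balance after payment £1,416.43.
Month 2: interest £16.05; balance after payment £1,382.49.
Month 3: interest £15.67; balance after payment £1,348.15.

£1,348.15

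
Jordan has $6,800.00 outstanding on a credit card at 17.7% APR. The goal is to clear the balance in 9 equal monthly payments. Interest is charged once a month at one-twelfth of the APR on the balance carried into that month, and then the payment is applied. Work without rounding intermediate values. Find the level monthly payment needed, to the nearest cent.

$812.37

Monthly rate r = 17.7%/12 = 1.475% = 0.01475.
Level-payment amortization: P = B₀·r / (1 − (1+r)^(−n)) = 6800.00·0.01475 / (1 − 1.01475^(−9)).
Denominator 1 − (1+r)^(−9) = 0.123466619.
P = 100.3 / 0.123466619 ≈ 812.37.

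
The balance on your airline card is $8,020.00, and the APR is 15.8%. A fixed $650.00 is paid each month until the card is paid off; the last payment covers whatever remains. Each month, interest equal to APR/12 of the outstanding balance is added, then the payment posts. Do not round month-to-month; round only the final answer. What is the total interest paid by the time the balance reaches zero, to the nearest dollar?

$790

Monthly rate r = 15.8%/12 = 1.31667% = 0.0131667.
Payoff takes n = ⌈−ln(1 − rB₀/P)/ln(1+r)⌉ = ⌈13.553⌉ = 14 payments; the last is $360.44.
Total paid = 13·$650.00 + $360.44 = $8,810.44.
Total interest = total paid − principal = $8,810.44 − $8,020.00 = $790.44.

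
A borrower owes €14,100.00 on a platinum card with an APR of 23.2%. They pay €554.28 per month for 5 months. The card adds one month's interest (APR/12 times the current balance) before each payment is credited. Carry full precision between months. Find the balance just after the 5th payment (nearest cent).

€12,636.08

Monthly rate r = 23.2%/12 = 1.93333% = 0.0193333.
Each month: B ← B·(1+r) − €554.28.
Month 1: interest €272.60; balance after payment €13,818.32.
Month 2: interest €267.15; balance after payment €13,531.19.
Month 3: interest €261.60; balance after payment €13,238.52.
Month 4: interest €255.94; balance after payment €12,940.18.
Month 5: interest €250.18; balance after payment €12,636.08.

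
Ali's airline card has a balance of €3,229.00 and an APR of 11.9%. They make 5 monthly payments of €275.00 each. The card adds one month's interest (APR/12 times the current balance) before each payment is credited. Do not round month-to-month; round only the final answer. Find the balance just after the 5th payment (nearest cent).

Monthly rate r = 11.9%/12 = 0.991667% = 0.00991667.
Each month: B ← B·(1+r) − €275.00.
Month 1: interest €32.02; balance after payment €2,986.02.
Month 2: interest €29.61; balance after payment €2,740.63.
Month 3: interest €27.18; balance after payment €2,492.81.
Month 4: interest €24.72; balance after payment €2,242.53.
Month 5: interest €22.24; balance after payment €1,989.77.

€1,989.77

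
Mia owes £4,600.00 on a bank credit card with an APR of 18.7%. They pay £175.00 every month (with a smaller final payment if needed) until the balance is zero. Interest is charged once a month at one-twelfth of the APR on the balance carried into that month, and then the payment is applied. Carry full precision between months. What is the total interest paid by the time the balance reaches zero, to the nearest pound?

£1,364

Monthly rate r = 18.7%/12 = 1.55833% = 0.0155833.
Payoff takes n = ⌈−ln(1 − rB₀/P)/ln(1+r)⌉ = ⌈34.080⌉ = 35 payments; the last is £14.13.
Total paid = 34·£175.00 + £14.13 = £5,964.13.
Total interest = total paid − principal = £5,964.13 − £4,600.00 = £1,364.13.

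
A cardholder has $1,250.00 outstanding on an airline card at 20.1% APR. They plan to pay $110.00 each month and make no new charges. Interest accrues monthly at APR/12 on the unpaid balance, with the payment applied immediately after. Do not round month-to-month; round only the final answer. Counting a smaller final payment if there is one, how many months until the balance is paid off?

13 payments

Monthly rate r = 20.1%/12 = 1.675% = 0.01675.
Recurrence: B ← B·(1+r) − $110.00.
Month 1: interest $20.94; balance after payment $1,160.94.
Month 2: interest $19.45; balance after payment $1,070.38.
Closed form: n = −ln(1 − rB₀/P)/ln(1+r) = −ln(0.80966)/ln(1.01675) ≈ 12.711, so the balance reaches zero during payment 13.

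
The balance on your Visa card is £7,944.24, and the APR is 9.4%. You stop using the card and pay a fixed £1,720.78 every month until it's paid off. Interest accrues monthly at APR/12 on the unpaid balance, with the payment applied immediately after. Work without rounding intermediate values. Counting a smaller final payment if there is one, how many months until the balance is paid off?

Monthly rate r = 9.4%/12 = 0.783333% = 0.00783333.
Recurrence: B ← B·(1+r) − £1,720.78.
Month 1: interest £62.23; balance after payment £6,285.69.
Month 2: interest £49.24; balance after payment £4,614.15.
Month 3: interest £36.14; balance after payment £2,929.51.
Month 4: interest £22.95; balance after payment £1,231.68.
Month 5: interest £9.65; balance after payment £0.00.

5 months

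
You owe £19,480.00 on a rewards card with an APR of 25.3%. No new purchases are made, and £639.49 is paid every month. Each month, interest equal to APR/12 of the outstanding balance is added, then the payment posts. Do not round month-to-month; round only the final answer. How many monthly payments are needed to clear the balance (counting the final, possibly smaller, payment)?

Monthly rate r = 25.3%/12 = 2.10833% = 0.0210833.
Recurrence: B ← B·(1+r) − £639.49.
Month 1: interest £410.70; balance after payment £19,251.21.
Month 2: interest £405.88; balance after payment £19,017.60.
Closed form: n = −ln(1 − rB₀/P)/ln(1+r) = −ln(0.35776)/ln(1.02108) ≈ 49.265, so the balance reaches zero during payment 50.

50 months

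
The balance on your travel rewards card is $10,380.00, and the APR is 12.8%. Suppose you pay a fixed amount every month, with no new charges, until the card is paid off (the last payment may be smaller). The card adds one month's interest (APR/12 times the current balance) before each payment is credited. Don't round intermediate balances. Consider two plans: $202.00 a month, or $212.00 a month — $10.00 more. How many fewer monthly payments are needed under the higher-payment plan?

5 fewer payments

Monthly rate r = 12.8%/12 = 1.06667% = 0.0106667.
At $202.00/mo: n = ⌈−ln(1 − rB₀/P)/ln(1+r)⌉ = 75 payments (last $174.95); total interest = total paid − $10,380.00 = $4,742.95.
At $212.00/mo: 70 payments (last $132.04); total interest $4,380.04.
Payments saved = 75 − 70 = 5.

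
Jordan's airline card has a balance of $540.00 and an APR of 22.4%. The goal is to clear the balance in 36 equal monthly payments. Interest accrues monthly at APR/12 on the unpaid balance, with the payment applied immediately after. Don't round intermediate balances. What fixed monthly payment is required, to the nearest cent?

$20.73

Monthly rate r = 22.4%/12 = 1.86667% = 0.0186667.
Level-payment amortization: P = B₀·r / (1 − (1+r)^(−n)) = 540.00·0.0186667 / (1 − 1.01867^(−36)).
Denominator 1 − (1+r)^(−36) = 0.486140283.
P = 10.08 / 0.486140283 ≈ 20.73.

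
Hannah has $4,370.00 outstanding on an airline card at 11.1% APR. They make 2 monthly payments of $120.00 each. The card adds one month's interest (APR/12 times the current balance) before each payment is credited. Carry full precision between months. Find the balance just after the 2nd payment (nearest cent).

$4,210.11

Monthly rate r = 11.1%/12 = 0.925% = 0.00925.
Each month: B ← B·(1+r) − $120.00.
Month 1: interest $40.42; balance after payment $4,290.42.
Month 2: interest $39.69; balance after payment $4,210.11.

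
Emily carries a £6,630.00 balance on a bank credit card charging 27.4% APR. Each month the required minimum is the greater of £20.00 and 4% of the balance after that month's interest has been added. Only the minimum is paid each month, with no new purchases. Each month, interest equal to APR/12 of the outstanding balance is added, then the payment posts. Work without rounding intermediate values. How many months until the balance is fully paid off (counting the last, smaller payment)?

180 months

Monthly rate r = 27.4%/12 = 2.28333% = 0.0228333.
While 4% of the post-interest balance exceeds £20.00, each month B ← (B·(1+r))·(1 − 0.04), i.e. B shrinks by the factor (1+r)·0.96 = 0.98192.
This holds for months 1–143. Entering month 144 the balance is £487.97; 4% of the post-interest balance is now below £20.00, so the flat £20.00 minimum applies from here.
From month 144 a fixed £20.00 at rate r clears £487.97 in 37 more payments. Total: 143 + 37 = 180 months.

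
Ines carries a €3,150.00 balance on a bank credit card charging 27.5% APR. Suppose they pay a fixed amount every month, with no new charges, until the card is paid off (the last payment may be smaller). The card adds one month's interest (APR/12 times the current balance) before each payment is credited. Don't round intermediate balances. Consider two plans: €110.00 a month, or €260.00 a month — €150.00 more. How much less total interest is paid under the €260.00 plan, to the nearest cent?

Monthly rate r = 27.5%/12 = 2.29167% = 0.0229167.
At €110.00/mo: n = ⌈−ln(1 − rB₀/P)/ln(1+r)⌉ = 48 payments (last €14.28); total interest = total paid − €3,150.00 = €2,034.28.
At €260.00/mo: 15 payments (last €92.76); total interest €582.76.
Interest saved = €2,034.28 − €582.76 = €1,451.52.

€1,451.52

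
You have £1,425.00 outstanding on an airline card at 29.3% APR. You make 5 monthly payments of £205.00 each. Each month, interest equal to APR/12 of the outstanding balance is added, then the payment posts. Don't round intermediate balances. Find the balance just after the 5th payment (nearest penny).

Monthly rate r = 29.3%/12 = 2.44167% = 0.0244167.
Each month: B ← B·(1+r) − £205.00.
Month 1: interest £34.79; balance after payment £1,254.79.
Month 2: interest £30.64; balance after payment £1,080.43.
Month 3: interest £26.38; balance after payment £901.81.
Month 4: interest £22.02; balance after payment £718.83.
Month 5: interest £17.55; balance after payment £531.38.

£531.38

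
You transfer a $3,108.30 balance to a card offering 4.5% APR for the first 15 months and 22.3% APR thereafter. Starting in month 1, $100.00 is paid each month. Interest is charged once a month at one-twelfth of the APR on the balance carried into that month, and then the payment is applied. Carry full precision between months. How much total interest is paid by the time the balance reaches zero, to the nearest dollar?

$525

Promo months 1–15 at r₀ = 4.5%/12 = 0.00375; months 16+ at r₁ = 22.3%/12 = 0.0185833.
After month 15: iterate B ← B·(1+r₀) − $100.00 for 15 months → $1,747.78.
Then at r₁ with $100.00/mo: n₂ = −ln(1 − r₁·B/P)/ln(1+r₁) ≈ 21.33 → 22 more payments.
Total paid = 36·$100.00 + $33.19 = $3,633.19; interest = $3,633.19 − $3,108.30 = $524.89.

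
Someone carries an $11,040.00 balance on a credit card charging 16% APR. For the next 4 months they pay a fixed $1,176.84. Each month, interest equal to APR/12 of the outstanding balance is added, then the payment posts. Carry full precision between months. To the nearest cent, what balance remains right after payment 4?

Monthly rate r = 16%/12 = 1.33333% = 0.0133333.
Each month: B ← B·(1+r) − $1,176.84.
Month 1: interest $147.20; balance after payment $10,010.36.
Month 2: interest $133.47; balance after payment $8,966.99.
Month 3: interest $119.56; balance after payment $7,909.71.
Month 4: interest $105.46; balance after payment $6,838.33.

$6,838.33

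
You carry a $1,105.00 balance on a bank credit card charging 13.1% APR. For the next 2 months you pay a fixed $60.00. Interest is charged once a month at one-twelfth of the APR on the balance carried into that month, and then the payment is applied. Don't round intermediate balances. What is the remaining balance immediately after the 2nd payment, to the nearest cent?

Monthly rate r = 13.1%/12 = 1.09167% = 0.0109167.
Each month: B ← B·(1+r) − $60.00.
Month 1: interest $12.06; balance after payment $1,057.06.
Month 2: interest $11.54; balance after payment $1,008.60.

$1,008.60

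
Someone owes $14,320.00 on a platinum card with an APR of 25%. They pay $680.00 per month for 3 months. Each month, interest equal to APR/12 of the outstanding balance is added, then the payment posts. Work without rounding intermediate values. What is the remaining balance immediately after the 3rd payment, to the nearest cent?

$13,150.98

Monthly rate r = 25%/12 = 2.08333% = 0.0208333.
Each month: B ← B·(1+r) − $680.00.
Month 1: interest $298.33; balance after payment $13,938.33.
Month 2: interest $290.38; balance after payment $13,548.72.
Month 3: interest $282.26; balance after payment $13,150.98.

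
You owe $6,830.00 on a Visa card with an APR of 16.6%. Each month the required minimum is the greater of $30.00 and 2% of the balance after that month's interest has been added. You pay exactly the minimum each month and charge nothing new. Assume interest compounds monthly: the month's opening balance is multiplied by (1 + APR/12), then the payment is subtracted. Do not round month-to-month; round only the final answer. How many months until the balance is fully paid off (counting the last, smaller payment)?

Monthly rate r = 16.6%/12 = 1.38333% = 0.0138333.
While 2% of the post-interest balance exceeds $30.00, each month B ← (B·(1+r))·(1 − 0.02), i.e. B shrinks by the factor (1+r)·0.98 = 0.99356.
This holds for months 1–237. Entering month 238 the balance is $1,475.97; 2% of the post-interest balance is now below $30.00, so the flat $30.00 minimum applies from here.
From month 238 a fixed $30.00 at rate r clears $1,475.97 in 84 more payments. Total: 237 + 84 = 321 months.

321 months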